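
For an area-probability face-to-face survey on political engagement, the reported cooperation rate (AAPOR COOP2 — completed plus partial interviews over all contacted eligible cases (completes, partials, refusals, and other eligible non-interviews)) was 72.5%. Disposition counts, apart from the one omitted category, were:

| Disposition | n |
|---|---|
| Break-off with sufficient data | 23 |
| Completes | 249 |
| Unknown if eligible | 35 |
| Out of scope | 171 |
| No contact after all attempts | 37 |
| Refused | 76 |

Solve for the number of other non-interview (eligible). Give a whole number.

27

Num → 249 + 23 = 272
COOP2 = 272 / D = 0.725
D = 272 / 0.725 = 375.2
Remaining denominator categories sum to 348
other non-interview (eligible) = 375.2 − 348 ≈ 27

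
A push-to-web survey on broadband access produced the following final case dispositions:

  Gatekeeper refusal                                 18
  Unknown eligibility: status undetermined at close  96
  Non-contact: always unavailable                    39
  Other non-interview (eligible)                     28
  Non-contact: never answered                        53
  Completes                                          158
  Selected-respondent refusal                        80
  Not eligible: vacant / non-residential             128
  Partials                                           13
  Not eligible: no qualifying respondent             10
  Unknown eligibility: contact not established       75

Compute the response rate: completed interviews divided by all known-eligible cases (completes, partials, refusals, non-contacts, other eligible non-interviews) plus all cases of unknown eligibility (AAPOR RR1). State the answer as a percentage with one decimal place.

Refusal or break-off = 18 + 80 = 98
No contact after all attempts = 53 + 39 = 92
Unknown eligibility = 75 + 96 = 171
Out of scope = 10 + 128 = 138
Numerator: 158
Denom: 158 + 13 + 98 + 92 + 28 + 171 = 560
RR1 = 158 / 560 = 0.2821

28.2%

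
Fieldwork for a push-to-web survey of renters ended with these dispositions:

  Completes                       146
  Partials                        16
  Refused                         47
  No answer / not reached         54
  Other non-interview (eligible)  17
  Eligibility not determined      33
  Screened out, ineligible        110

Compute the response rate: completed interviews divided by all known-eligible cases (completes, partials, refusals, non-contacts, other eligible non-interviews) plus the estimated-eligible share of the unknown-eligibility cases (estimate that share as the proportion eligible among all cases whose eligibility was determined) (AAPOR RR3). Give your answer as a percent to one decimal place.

48.1%

Numerator = 146
Known eligible = 146 + 16 + 47 + 54 + 17 = 280
e = 280 / (280 + 110) = 280 / 390 = 0.7179
Estimated eligible among unknowns = 0.7179 × 33 = 23.69
Base = 280 + 23.69 = 303.69
RR3 = 146 / 303.69 = 0.4808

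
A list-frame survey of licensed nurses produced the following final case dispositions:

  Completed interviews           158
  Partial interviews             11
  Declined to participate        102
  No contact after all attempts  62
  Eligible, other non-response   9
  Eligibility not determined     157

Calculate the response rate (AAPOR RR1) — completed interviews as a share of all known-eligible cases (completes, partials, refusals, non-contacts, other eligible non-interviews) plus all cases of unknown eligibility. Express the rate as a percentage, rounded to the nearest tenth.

31.7%

Top → 158
Denominator → 158 + 11 + 102 + 62 + 9 + 157 = 499
RR1 = 158 / 499 = 0.3166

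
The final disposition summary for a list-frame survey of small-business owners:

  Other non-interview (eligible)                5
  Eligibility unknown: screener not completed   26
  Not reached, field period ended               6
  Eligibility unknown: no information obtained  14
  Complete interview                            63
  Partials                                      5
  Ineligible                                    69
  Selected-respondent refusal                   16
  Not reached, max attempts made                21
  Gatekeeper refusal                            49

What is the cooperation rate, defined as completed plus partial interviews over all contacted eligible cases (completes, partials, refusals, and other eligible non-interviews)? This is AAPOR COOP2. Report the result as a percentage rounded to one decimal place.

Refusals = 49 + 16 = 65
Non-contacts = 6 + 21 = 27
Unknown eligibility = 26 + 14 = 40
Num → 63 + 5 = 68
Denom → 63 + 5 + 65 + 5 = 138
COOP2 = 68 / 138 = 0.4928

49.3%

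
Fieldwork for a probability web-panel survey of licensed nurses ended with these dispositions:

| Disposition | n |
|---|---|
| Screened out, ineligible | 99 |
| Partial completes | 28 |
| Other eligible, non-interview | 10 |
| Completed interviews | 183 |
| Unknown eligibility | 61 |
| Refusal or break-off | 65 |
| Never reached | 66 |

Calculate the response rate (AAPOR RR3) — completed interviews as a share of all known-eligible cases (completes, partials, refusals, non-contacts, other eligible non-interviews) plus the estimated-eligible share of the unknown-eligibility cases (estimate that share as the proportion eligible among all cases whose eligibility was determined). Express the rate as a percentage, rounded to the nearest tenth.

45.8%

Top → 183
Eligible (known) → 183 + 28 + 65 + 66 + 10 = 352
e = 352 / (352 + 99) = 352 / 451 = 0.7805
e × U → 0.7805 × 61 = 47.61
Base → 352 + 47.61 = 399.61
RR3 = 183 / 399.61 = 0.4579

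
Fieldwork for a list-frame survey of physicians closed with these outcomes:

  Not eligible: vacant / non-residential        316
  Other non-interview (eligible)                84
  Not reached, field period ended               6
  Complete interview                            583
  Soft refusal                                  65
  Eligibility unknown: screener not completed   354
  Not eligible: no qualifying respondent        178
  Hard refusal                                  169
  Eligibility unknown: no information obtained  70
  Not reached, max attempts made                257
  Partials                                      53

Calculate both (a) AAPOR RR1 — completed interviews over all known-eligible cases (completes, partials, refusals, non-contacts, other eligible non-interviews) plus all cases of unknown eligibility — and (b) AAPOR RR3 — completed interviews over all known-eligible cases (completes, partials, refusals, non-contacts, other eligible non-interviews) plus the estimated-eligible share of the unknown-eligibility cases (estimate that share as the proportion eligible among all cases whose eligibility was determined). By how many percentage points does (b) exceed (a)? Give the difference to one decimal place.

Refusals = 169 + 65 = 234
No contact after all attempts = 6 + 257 = 263
Unknown eligibility = 354 + 70 = 424
Ineligible = 178 + 316 = 494
Top → 583
Denom → 583 + 53 + 234 + 263 + 84 + 424 = 1641
RR1 = 583 / 1641 = 0.3553
Eligible (known) → 583 + 53 + 234 + 263 + 84 = 1217
e = 1217 / (1217 + 494) = 1217 / 1711 = 0.7113
Eligible share of unknowns → 0.7113 × 424 = 301.59
Denom → 1217 + 301.59 = 1518.59
RR3 = 583 / 1518.59 = 0.3839
Difference = 38.39 − 35.53 = 2.86 percentage points

2.9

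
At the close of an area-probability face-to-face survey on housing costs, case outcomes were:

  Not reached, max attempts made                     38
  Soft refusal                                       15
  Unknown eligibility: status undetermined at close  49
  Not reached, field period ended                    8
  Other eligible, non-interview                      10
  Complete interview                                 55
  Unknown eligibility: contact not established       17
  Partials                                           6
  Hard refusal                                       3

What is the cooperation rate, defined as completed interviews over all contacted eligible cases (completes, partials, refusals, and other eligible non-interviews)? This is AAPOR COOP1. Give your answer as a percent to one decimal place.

61.8%

Refused = 3 + 15 = 18
No contact after all attempts = 8 + 38 = 46
Undetermined eligibility = 17 + 49 = 66
Num: 55
Denom: 55 + 6 + 18 + 10 = 89
COOP1 = 55 / 89 = 0.6180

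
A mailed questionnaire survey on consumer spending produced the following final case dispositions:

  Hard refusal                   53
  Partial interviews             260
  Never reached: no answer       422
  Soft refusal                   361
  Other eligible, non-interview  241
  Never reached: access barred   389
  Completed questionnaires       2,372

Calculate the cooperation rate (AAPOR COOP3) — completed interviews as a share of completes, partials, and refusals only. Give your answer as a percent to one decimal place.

Refused = 53 + 361 = 414
Never reached = 422 + 389 = 811
Top = 2372
Denom = 2372 + 260 + 414 = 3046
COOP3 = 2372 / 3046 = 0.7787

77.9%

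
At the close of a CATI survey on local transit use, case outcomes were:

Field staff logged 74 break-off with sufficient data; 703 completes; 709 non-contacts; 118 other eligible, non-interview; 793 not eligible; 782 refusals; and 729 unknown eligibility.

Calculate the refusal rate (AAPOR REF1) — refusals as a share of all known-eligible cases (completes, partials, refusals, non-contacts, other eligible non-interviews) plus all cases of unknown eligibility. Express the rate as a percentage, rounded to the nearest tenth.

Numerator: 782
Denom: 703 + 74 + 782 + 709 + 118 + 729 = 3115
REF1 = 782 / 3115 = 0.2510

25.1%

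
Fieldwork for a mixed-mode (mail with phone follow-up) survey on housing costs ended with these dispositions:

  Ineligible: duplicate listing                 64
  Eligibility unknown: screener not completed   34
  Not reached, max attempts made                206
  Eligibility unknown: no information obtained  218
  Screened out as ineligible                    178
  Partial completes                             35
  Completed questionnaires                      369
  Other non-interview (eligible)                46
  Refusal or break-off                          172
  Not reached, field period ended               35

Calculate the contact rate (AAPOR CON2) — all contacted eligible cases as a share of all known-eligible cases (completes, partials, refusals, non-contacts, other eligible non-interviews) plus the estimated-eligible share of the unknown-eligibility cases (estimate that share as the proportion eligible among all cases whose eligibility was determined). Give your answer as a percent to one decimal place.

Never reached = 35 + 206 = 241
Undetermined eligibility = 34 + 218 = 252
Not eligible = 178 + 64 = 242
Top → 369 + 35 + 172 + 46 = 622
Eligible (known) → 369 + 35 + 172 + 241 + 46 = 863
e = 863 / (863 + 242) = 863 / 1105 = 0.7810
e × U → 0.7810 × 252 = 196.81
Denom → 863 + 196.81 = 1059.81
CON2 = 622 / 1059.81 = 0.5869

58.7%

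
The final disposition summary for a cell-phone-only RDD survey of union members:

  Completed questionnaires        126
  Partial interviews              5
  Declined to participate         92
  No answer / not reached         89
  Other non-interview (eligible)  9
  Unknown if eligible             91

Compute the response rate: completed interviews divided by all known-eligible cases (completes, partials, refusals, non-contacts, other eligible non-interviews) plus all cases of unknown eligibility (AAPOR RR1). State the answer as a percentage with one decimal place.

Top: 126
Denominator: 126 + 5 + 92 + 89 + 9 + 91 = 412
RR1 = 126 / 412 = 0.3058

30.6%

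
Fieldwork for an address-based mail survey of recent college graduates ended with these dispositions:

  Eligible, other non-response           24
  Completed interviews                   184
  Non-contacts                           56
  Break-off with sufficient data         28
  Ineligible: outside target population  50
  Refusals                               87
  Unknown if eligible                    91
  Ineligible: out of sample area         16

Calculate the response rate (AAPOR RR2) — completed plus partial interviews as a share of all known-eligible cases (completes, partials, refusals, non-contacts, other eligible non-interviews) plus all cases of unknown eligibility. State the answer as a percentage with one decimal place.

45.1%

Ineligible = 50 + 16 = 66
Numerator = 184 + 28 = 212
Denom = 184 + 28 + 87 + 56 + 24 + 91 = 470
RR2 = 212 / 470 = 0.4511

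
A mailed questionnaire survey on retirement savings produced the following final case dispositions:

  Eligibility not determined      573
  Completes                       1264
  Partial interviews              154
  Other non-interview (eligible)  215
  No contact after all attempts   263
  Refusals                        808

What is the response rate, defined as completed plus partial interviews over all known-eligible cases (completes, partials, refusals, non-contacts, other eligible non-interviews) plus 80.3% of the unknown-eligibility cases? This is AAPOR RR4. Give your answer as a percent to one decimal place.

Num = 1264 + 154 = 1418
Determined eligible = 1264 + 154 + 808 + 263 + 215 = 2704
e × U = 0.8030 × 573 = 460.12
Denominator = 2704 + 460.12 = 3164.12
RR4 = 1418 / 3164.12 = 0.4481

44.8%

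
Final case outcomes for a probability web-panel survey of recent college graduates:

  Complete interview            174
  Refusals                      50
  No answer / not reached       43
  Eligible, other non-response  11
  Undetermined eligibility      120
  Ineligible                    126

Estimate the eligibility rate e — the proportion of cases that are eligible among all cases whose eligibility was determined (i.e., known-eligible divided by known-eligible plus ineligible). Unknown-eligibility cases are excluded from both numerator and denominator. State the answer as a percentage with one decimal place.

Eligible (known) = 174 + 50 + 43 + 11 = 278
e = 278 / (278 + 126) = 278 / 404 = 0.6881

68.8%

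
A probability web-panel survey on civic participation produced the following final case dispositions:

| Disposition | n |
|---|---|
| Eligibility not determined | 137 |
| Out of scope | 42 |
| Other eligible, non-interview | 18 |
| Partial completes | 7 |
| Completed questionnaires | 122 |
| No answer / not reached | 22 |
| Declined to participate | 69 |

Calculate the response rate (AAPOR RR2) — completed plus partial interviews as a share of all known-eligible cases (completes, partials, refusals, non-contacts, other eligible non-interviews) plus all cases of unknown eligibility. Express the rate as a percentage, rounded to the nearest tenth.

34.4%

Numerator: 122 + 7 = 129
Denominator: 122 + 7 + 69 + 22 + 18 + 137 = 375
RR2 = 129 / 375 = 0.3440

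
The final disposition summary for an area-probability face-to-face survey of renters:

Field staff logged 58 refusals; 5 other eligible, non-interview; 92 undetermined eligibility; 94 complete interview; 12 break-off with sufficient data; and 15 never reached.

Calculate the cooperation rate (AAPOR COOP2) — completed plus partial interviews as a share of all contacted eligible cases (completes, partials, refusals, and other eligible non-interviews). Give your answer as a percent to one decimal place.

Numerator: 94 + 12 = 106
Denominator: 94 + 12 + 58 + 5 = 169
COOP2 = 106 / 169 = 0.6272

62.7%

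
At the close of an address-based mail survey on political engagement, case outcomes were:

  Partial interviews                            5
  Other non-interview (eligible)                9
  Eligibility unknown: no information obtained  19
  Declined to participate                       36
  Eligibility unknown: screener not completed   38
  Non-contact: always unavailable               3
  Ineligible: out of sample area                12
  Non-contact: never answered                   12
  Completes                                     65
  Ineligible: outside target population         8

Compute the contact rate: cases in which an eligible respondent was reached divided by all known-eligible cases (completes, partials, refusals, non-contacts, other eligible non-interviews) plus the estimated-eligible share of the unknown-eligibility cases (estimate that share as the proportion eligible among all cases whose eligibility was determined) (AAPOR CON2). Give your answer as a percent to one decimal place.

Never reached = 12 + 3 = 15
Unknown if eligible = 38 + 19 = 57
Not eligible = 8 + 12 = 20
Num = 65 + 5 + 36 + 9 = 115
Known eligible = 65 + 5 + 36 + 15 + 9 = 130
e = 130 / (130 + 20) = 130 / 150 = 0.8667
Eligible share of unknowns = 0.8667 × 57 = 49.40
Denom = 130 + 49.40 = 179.40
CON2 = 115 / 179.40 = 0.6410

64.1%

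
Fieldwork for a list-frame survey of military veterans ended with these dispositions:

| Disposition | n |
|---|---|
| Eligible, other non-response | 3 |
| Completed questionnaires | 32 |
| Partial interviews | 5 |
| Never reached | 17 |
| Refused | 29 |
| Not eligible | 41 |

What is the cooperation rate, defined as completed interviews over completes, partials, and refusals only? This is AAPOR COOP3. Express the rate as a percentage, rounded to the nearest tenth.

48.5%

Num: 32
Denom: 32 + 5 + 29 = 66
COOP3 = 32 / 66 = 0.4848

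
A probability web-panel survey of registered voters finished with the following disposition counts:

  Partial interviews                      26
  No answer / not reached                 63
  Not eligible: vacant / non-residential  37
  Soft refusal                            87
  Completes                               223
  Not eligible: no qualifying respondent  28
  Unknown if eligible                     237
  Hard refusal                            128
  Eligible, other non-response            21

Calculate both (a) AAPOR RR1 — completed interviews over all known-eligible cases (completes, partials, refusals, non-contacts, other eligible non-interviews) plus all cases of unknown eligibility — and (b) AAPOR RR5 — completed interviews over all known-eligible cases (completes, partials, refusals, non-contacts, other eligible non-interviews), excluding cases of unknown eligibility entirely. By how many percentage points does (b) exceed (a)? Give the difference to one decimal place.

Refusal or break-off = 128 + 87 = 215
Not eligible = 28 + 37 = 65
Top → 223
Denom → 223 + 26 + 215 + 63 + 21 + 237 = 785
RR1 = 223 / 785 = 0.2841
Denom → 223 + 26 + 215 + 63 + 21 = 548
RR5 = 223 / 548 = 0.4069
Difference = 40.69 − 28.41 = 12.28 percentage points

12.3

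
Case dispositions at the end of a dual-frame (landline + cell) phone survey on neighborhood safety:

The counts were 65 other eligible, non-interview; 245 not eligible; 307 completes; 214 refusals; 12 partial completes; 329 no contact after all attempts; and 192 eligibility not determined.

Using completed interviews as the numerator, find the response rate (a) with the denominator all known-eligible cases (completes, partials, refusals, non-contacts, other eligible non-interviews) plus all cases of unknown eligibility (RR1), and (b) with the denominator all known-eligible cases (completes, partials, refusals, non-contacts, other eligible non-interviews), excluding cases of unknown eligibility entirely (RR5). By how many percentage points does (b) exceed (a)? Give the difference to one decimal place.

Num → 307
Denominator → 307 + 12 + 214 + 329 + 65 + 192 = 1119
RR1 = 307 / 1119 = 0.2744
Denominator → 307 + 12 + 214 + 329 + 65 = 927
RR5 = 307 / 927 = 0.3312
Difference = 33.12 − 27.44 = 5.68 percentage points

5.7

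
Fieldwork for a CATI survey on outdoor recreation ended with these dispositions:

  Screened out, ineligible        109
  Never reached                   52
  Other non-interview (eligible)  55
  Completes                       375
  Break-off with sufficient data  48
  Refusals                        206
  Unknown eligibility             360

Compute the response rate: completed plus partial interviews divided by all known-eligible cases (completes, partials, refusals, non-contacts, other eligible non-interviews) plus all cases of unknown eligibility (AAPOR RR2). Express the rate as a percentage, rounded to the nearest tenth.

38.6%

Top: 375 + 48 = 423
Denominator: 375 + 48 + 206 + 52 + 55 + 360 = 1096
RR2 = 423 / 1096 = 0.3859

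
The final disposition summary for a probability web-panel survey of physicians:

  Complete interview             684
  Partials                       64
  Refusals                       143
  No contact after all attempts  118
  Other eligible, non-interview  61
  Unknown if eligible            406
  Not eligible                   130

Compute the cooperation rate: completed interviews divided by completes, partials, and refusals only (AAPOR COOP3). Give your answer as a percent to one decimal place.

Num: 684
Base: 684 + 64 + 143 = 891
COOP3 = 684 / 891 = 0.7677

76.8%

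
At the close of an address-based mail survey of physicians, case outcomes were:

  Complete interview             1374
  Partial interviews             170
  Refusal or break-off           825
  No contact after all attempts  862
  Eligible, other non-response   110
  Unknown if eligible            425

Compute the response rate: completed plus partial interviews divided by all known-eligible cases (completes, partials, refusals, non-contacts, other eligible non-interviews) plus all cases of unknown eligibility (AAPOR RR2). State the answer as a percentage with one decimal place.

Num: 1374 + 170 = 1544
Denom: 1374 + 170 + 825 + 862 + 110 + 425 = 3766
RR2 = 1544 / 3766 = 0.4100

41.0%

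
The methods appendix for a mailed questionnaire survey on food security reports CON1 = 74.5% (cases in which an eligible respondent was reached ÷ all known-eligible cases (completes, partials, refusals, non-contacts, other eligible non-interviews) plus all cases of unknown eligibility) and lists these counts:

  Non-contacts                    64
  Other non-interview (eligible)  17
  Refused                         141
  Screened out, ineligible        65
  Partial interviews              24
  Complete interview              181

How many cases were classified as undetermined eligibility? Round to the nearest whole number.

Numerator → 181 + 24 + 141 + 17 = 363
CON1 = 363 / D = 0.745
D = 363 / 0.745 = 487.2
Rest of base = 427
undetermined eligibility = 487.2 − 427 ≈ 60

60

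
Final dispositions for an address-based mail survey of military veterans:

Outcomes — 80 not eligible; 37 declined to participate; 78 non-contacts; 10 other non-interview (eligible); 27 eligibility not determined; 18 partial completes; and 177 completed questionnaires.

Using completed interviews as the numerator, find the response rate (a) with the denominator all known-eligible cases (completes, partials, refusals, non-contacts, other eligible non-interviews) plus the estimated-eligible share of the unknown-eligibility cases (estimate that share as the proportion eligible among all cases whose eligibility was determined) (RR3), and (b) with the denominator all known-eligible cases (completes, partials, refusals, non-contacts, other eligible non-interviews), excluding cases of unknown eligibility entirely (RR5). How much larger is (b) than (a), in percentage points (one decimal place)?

3.5

Num = 177
Eligible (known) = 177 + 18 + 37 + 78 + 10 = 320
e = 320 / (320 + 80) = 320 / 400 = 0.8000
Estimated eligible among unknowns = 0.8000 × 27 = 21.60
Denom = 320 + 21.60 = 341.60
RR3 = 177 / 341.60 = 0.5181
Denom = 177 + 18 + 37 + 78 + 10 = 320
RR5 = 177 / 320 = 0.5531
Difference = 55.31 − 51.81 = 3.50 percentage points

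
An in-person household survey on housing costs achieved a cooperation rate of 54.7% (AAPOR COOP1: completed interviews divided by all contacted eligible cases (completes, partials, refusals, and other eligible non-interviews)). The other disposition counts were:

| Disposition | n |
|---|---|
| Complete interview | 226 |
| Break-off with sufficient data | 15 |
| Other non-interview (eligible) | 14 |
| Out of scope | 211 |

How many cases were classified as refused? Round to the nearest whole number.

158

COOP1 = 226 / D = 0.547
D = 226 / 0.547 = 413.2
Rest of base = 255
refused = 413.2 − 255 ≈ 158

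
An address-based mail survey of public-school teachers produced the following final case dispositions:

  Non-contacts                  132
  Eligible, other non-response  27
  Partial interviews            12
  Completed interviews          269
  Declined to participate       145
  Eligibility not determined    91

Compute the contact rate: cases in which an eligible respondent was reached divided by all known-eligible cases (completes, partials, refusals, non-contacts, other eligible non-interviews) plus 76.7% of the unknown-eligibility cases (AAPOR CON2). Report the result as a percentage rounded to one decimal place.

Top: 269 + 12 + 145 + 27 = 453
Determined eligible: 269 + 12 + 145 + 132 + 27 = 585
e × U: 0.7670 × 91 = 69.80
Denom: 585 + 69.80 = 654.80
CON2 = 453 / 654.80 = 0.6918

69.2%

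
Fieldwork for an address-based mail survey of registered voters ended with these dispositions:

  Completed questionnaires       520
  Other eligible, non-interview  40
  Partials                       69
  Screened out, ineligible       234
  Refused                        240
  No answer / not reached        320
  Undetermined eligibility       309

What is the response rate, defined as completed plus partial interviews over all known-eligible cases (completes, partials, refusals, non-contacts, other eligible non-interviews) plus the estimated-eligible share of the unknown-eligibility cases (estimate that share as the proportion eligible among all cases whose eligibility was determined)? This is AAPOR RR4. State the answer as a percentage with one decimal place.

Numerator = 520 + 69 = 589
Eligible (known) = 520 + 69 + 240 + 320 + 40 = 1189
e = 1189 / (1189 + 234) = 1189 / 1423 = 0.8356
Estimated eligible among unknowns = 0.8356 × 309 = 258.20
Denom = 1189 + 258.20 = 1447.20
RR4 = 589 / 1447.20 = 0.4070

40.7%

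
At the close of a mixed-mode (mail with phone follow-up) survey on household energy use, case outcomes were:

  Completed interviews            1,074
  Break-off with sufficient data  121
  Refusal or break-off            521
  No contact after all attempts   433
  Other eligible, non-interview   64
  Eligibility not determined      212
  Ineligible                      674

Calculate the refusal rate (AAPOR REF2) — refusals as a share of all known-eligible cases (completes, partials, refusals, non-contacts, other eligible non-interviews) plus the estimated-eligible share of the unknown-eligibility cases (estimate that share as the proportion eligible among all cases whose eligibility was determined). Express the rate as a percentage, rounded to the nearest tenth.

21.9%

Numerator = 521
Eligible (known) = 1074 + 121 + 521 + 433 + 64 = 2213
e = 2213 / (2213 + 674) = 2213 / 2887 = 0.7665
Eligible share of unknowns = 0.7665 × 212 = 162.50
Denom = 2213 + 162.50 = 2375.50
REF2 = 521 / 2375.50 = 0.2193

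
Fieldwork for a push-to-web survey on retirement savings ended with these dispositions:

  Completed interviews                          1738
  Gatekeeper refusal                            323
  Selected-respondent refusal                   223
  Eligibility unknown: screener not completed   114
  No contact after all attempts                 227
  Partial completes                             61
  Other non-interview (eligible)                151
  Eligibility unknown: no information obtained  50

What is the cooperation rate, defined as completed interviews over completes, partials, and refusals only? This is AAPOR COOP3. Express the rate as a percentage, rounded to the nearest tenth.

Refused = 323 + 223 = 546
Unknown if eligible = 114 + 50 = 164
Top → 1738
Base → 1738 + 61 + 546 = 2345
COOP3 = 1738 / 2345 = 0.7412

74.1%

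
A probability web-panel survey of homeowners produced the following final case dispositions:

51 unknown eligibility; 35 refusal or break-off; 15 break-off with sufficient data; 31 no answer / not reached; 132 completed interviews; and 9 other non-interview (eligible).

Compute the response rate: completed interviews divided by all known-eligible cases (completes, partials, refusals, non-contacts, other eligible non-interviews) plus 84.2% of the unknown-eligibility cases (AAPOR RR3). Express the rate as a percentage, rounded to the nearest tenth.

Numerator: 132
Known eligible: 132 + 15 + 35 + 31 + 9 = 222
Estimated eligible among unknowns: 0.8420 × 51 = 42.94
Denom: 222 + 42.94 = 264.94
RR3 = 132 / 264.94 = 0.4982

49.8%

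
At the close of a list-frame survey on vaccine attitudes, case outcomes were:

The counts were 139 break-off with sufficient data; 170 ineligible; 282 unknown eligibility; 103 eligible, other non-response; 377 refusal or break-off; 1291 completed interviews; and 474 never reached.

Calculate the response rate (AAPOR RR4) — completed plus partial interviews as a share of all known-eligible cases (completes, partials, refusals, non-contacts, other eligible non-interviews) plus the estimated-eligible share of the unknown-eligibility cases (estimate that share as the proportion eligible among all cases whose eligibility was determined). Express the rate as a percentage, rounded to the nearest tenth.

54.0%

Top: 1291 + 139 = 1430
Known eligible: 1291 + 139 + 377 + 474 + 103 = 2384
e = 2384 / (2384 + 170) = 2384 / 2554 = 0.9334
Eligible share of unknowns: 0.9334 × 282 = 263.22
Denominator: 2384 + 263.22 = 2647.22
RR4 = 1430 / 2647.22 = 0.5402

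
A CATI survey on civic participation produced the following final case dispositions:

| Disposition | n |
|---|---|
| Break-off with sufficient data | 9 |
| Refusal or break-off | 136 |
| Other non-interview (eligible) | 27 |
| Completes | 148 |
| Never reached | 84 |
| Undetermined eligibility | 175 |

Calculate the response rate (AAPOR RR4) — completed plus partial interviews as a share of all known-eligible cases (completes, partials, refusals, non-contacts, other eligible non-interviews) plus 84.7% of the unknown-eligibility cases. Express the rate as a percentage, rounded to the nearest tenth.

28.4%

Num: 148 + 9 = 157
Eligible (known): 148 + 9 + 136 + 84 + 27 = 404
Estimated eligible among unknowns: 0.8470 × 175 = 148.22
Denom: 404 + 148.22 = 552.22
RR4 = 157 / 552.22 = 0.2843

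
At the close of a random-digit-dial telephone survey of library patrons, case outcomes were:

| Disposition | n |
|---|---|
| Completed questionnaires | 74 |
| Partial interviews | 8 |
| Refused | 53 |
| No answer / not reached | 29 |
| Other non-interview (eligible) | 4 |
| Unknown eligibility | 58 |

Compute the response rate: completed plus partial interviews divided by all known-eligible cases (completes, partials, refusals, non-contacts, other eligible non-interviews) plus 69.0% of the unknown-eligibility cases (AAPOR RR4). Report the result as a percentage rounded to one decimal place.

Numerator → 74 + 8 = 82
Known eligible → 74 + 8 + 53 + 29 + 4 = 168
e × U → 0.6900 × 58 = 40.02
Base → 168 + 40.02 = 208.02
RR4 = 82 / 208.02 = 0.3942

39.4%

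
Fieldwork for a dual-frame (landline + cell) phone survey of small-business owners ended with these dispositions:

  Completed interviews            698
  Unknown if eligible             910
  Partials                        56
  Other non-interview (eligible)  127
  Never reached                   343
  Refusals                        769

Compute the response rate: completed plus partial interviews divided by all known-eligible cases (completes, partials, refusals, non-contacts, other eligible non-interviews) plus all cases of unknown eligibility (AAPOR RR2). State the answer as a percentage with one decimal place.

26.0%

Numerator: 698 + 56 = 754
Denom: 698 + 56 + 769 + 343 + 127 + 910 = 2903
RR2 = 754 / 2903 = 0.2597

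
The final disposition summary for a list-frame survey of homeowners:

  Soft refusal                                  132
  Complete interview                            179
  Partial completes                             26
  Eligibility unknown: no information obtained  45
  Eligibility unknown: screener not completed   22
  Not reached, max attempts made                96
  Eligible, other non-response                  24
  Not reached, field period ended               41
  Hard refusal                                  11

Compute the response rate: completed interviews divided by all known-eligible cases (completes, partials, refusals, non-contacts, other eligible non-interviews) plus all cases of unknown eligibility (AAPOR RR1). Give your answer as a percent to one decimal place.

Refusals = 11 + 132 = 143
Non-contacts = 41 + 96 = 137
Unknown eligibility = 22 + 45 = 67
Num → 179
Denom → 179 + 26 + 143 + 137 + 24 + 67 = 576
RR1 = 179 / 576 = 0.3108

31.1%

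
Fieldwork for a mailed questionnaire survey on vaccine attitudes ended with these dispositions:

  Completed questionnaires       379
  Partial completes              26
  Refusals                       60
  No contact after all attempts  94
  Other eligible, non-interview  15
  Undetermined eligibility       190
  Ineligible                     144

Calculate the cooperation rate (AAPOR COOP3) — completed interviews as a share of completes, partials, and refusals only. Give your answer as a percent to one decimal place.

81.5%

Top → 379
Denom → 379 + 26 + 60 = 465
COOP3 = 379 / 465 = 0.8151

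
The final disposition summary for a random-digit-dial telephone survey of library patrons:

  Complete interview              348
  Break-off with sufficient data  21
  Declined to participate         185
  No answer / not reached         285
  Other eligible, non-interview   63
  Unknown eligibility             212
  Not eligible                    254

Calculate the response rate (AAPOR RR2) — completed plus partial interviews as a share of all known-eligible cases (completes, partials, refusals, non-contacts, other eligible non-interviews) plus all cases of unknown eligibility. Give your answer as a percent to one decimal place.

Top = 348 + 21 = 369
Denom = 348 + 21 + 185 + 285 + 63 + 212 = 1114
RR2 = 369 / 1114 = 0.3312

33.1%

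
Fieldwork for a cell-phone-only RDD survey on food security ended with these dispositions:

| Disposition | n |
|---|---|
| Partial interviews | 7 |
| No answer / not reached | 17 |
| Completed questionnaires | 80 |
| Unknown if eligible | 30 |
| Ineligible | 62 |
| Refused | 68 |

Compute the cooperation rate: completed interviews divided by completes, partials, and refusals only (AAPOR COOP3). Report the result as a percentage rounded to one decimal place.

Top = 80
Base = 80 + 7 + 68 = 155
COOP3 = 80 / 155 = 0.5161

51.6%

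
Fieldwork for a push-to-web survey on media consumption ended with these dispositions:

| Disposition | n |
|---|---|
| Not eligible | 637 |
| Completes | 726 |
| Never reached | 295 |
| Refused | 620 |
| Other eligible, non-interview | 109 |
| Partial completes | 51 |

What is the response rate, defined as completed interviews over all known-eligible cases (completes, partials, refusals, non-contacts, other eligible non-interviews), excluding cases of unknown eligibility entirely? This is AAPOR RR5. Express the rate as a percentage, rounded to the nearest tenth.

40.3%

Num: 726
Denom: 726 + 51 + 620 + 295 + 109 = 1801
RR5 = 726 / 1801 = 0.4031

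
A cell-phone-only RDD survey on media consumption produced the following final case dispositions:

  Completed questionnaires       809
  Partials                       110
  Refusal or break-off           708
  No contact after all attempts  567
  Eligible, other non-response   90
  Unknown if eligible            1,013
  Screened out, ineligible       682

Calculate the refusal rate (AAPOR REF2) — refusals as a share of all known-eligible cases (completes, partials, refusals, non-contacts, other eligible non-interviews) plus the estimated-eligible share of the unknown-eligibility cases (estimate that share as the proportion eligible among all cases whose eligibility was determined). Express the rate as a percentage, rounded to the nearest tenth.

Numerator → 708
Determined eligible → 809 + 110 + 708 + 567 + 90 = 2284
e = 2284 / (2284 + 682) = 2284 / 2966 = 0.7701
Estimated eligible among unknowns → 0.7701 × 1013 = 780.11
Denom → 2284 + 780.11 = 3064.11
REF2 = 708 / 3064.11 = 0.2311

23.1%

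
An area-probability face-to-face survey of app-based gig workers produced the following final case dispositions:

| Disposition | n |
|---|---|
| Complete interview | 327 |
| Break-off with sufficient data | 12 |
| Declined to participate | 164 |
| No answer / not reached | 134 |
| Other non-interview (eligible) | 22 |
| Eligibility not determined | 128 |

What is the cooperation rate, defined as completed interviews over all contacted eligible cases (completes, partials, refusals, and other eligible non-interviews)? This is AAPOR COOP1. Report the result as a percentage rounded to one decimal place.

Num = 327
Denom = 327 + 12 + 164 + 22 = 525
COOP1 = 327 / 525 = 0.6229

62.3%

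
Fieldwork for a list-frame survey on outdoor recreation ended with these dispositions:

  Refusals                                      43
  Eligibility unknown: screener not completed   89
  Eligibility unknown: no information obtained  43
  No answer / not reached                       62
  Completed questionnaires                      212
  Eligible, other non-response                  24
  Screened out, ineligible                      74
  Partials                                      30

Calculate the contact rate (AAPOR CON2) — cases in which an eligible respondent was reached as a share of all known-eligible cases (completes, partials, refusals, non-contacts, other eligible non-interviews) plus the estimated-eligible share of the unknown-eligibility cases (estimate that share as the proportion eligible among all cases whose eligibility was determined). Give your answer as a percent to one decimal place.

Unknown eligibility = 89 + 43 = 132
Top = 212 + 30 + 43 + 24 = 309
Determined eligible = 212 + 30 + 43 + 62 + 24 = 371
e = 371 / (371 + 74) = 371 / 445 = 0.8337
e × U = 0.8337 × 132 = 110.05
Base = 371 + 110.05 = 481.05
CON2 = 309 / 481.05 = 0.6423

64.2%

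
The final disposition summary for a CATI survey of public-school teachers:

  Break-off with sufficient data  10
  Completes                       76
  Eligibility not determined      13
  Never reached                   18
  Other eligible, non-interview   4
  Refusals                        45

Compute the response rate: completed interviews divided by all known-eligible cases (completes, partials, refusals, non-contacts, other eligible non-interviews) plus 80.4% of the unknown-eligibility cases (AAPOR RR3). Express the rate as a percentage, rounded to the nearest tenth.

Top = 76
Eligible (known) = 76 + 10 + 45 + 18 + 4 = 153
Eligible share of unknowns = 0.8040 × 13 = 10.45
Denom = 153 + 10.45 = 163.45
RR3 = 76 / 163.45 = 0.4650

46.5%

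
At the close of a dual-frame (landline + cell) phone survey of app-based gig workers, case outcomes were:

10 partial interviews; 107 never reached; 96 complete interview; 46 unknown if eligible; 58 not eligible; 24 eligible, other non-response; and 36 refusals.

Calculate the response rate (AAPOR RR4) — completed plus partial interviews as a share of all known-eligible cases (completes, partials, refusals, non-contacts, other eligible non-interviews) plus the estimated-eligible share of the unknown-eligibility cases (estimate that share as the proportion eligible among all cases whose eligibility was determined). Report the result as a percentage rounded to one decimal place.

34.1%

Numerator = 96 + 10 = 106
Eligible (known) = 96 + 10 + 36 + 107 + 24 = 273
e = 273 / (273 + 58) = 273 / 331 = 0.8248
e × U = 0.8248 × 46 = 37.94
Denominator = 273 + 37.94 = 310.94
RR4 = 106 / 310.94 = 0.3409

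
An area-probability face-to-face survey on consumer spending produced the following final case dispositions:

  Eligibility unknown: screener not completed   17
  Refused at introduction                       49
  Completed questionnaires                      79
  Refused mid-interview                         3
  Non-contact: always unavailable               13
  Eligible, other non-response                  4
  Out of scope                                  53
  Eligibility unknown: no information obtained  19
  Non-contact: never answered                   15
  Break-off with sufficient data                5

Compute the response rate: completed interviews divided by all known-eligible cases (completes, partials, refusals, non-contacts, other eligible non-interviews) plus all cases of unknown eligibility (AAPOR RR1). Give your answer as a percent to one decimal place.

38.7%

Refusals = 49 + 3 = 52
Never reached = 15 + 13 = 28
Undetermined eligibility = 17 + 19 = 36
Num = 79
Denom = 79 + 5 + 52 + 28 + 4 + 36 = 204
RR1 = 79 / 204 = 0.3873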